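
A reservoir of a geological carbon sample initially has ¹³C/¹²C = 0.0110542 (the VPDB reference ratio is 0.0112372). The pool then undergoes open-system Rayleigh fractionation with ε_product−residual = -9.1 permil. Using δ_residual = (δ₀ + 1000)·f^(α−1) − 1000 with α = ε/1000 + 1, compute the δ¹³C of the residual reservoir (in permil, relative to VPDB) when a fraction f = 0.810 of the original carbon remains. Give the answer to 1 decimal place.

-14.4 permil

δ₀ = (0.0110542/0.0112372 − 1)×1000 = (0.983715 − 1)×1000 = -16.285 permil
α − 1 = ε/1000 = -0.0091
f^(α−1) = 0.810^(-0.0091) = 1.001919
δ_res = (-16.285 + 1000) × 1.001919 − 1000 = 985.603 − 1000 = -14.40 permil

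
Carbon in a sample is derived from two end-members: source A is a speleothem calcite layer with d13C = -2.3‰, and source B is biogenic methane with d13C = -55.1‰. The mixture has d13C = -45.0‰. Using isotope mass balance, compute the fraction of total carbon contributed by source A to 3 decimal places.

0.191

δ_mix = f_A·δ_A + (1 − f_A)·δ_B  ⇒  f_A = (δ_mix − δ_B)/(δ_A − δ_B)
f_A = (-45.0 − (-55.1)) / (-2.3 − (-55.1))
f_A = 10.1 / 52.8 = 0.1913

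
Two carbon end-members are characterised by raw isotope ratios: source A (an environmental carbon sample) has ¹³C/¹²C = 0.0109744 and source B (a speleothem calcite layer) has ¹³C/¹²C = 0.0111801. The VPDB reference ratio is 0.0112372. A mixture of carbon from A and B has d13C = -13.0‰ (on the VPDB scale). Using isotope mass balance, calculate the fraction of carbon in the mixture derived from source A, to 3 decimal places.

0.433

δ_A = (0.0109744/0.0112372 − 1)×1000 = (0.976613 − 1)×1000 = -23.387‰
δ_B = (0.0111801/0.0112372 − 1)×1000 = (0.994919 − 1)×1000 = -5.081‰
f_A = (δ_mix − δ_B)/(δ_A − δ_B) = (-13.0 − (-5.081))/(-23.387 − (-5.081))
f_A = -7.919 / -18.305 = 0.4326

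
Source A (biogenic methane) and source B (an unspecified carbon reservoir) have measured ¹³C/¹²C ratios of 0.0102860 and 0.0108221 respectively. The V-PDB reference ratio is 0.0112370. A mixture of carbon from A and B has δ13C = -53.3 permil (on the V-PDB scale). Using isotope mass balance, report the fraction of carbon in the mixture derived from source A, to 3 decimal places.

δ_A = (0.0102860/0.0112370 − 1)×1000 = (0.915369 − 1)×1000 = -84.631 permil
δ_B = (0.0108221/0.0112370 − 1)×1000 = (0.963077 − 1)×1000 = -36.923 permil
f_A = (δ_mix − δ_B)/(δ_A − δ_B) = (-53.3 − (-36.923))/(-84.631 − (-36.923))
f_A = -16.377 / -47.708 = 0.3433

0.343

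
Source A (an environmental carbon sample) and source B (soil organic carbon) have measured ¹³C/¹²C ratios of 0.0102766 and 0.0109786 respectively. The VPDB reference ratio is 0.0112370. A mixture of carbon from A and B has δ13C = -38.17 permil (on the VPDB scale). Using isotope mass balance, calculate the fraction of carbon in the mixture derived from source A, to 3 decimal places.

0.243

δ_A = (0.0102766/0.0112370 − 1)×1000 = (0.914532 − 1)×1000 = -85.468 permil
δ_B = (0.0109786/0.0112370 − 1)×1000 = (0.977005 − 1)×1000 = -22.995 permil
f_A = (δ_mix − δ_B)/(δ_A − δ_B) = (-38.17 − (-22.995))/(-85.468 − (-22.995))
f_A = -15.175 / -62.472 = 0.2429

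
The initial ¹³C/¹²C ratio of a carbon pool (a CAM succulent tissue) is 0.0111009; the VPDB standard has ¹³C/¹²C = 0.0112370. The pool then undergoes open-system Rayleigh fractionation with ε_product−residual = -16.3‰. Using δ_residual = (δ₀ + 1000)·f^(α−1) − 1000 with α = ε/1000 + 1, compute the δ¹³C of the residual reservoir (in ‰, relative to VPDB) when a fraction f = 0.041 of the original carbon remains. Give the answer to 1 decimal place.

40.7‰

δ₀ = (0.0111009/0.0112370 − 1)×1000 = (0.987888 − 1)×1000 = -12.112‰
α − 1 = ε/1000 = -0.0163
f^(α−1) = 0.041^(-0.0163) = 1.053444
δ_res = (-12.112 + 1000) × 1.053444 − 1000 = 1040.685 − 1000 = 40.69‰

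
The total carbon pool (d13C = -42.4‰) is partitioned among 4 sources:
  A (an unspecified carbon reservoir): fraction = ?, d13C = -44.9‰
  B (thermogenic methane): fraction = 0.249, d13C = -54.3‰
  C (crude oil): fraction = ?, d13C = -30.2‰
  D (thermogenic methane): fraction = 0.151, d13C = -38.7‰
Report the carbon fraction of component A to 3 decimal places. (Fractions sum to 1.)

Let f_A and f_C be the unknown fractions; fractions sum to 1 so f_A + f_C = 0.600.
Mass balance: Σ fᵢ·δᵢ = δ_bulk ⇒ f_A·(-44.9) + f_C·(-30.2) = -42.4 − (-19.364) = -23.036
Substitute f_C = 0.600 − f_A:
f_A·(-44.9 − -30.2) = -23.036 − 0.600×(-30.2) = -4.916
f_A = -4.916 / -14.7 = 0.3344

0.334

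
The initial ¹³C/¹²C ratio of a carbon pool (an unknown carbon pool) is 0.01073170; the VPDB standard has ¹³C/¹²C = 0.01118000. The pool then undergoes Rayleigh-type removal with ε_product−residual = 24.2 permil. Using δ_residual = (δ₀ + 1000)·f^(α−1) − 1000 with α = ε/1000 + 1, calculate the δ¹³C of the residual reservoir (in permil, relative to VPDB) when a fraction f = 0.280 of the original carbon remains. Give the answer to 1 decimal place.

δ₀ = (0.01073170/0.01118000 − 1)×1000 = (0.959902 − 1)×1000 = -40.098 permil
α − 1 = ε/1000 = 0.0242
f^(α−1) = 0.280^(0.0242) = 0.969664
δ_res = (-40.098 + 1000) × 0.969664 − 1000 = 930.782 − 1000 = -69.22 permil

-69.2 permil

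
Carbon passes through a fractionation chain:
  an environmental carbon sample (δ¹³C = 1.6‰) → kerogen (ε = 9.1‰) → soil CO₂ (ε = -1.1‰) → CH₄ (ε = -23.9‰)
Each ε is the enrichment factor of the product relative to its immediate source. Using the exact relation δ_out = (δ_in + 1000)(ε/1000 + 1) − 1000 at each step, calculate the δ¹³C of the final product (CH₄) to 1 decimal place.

step 1: δ = (1.60 + 1000)·(9.1/1000 + 1) − 1000 = 10.71‰
step 2: δ = (10.71 + 1000)·(-1.1/1000 + 1) − 1000 = 9.60‰
step 3: δ = (9.60 + 1000)·(-23.9/1000 + 1) − 1000 = -14.53‰

-14.5‰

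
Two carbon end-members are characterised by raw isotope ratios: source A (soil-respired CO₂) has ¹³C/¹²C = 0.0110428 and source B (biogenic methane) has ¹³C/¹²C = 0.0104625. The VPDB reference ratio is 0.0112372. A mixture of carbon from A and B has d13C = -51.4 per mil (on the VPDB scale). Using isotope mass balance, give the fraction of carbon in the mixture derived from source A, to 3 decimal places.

δ_A = (0.0110428/0.0112372 − 1)×1000 = (0.982700 − 1)×1000 = -17.300 per mil
δ_B = (0.0104625/0.0112372 − 1)×1000 = (0.931059 − 1)×1000 = -68.941 per mil
f_A = (δ_mix − δ_B)/(δ_A − δ_B) = (-51.4 − (-68.941))/(-17.300 − (-68.941))
f_A = 17.541 / 51.641 = 0.3397

0.340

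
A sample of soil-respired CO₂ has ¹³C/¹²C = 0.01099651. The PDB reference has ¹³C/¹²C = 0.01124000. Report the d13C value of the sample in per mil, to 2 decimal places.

-21.66 per mil

d13C = (R_sample / R_standard − 1) × 1000
R_sample / R_standard = 0.01099651 / 0.01124000 = 0.978337
d13C = (0.978337 − 1) × 1000 = -21.663 per mil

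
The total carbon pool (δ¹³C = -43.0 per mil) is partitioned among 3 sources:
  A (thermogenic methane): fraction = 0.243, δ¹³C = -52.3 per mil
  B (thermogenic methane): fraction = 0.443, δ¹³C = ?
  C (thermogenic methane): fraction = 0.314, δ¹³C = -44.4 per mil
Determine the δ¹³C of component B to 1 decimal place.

Isotope mass balance: δ_bulk = Σ fᵢ·δᵢ.
-43.0 = 0.243×(-52.3) + 0.443×δ_B + 0.314×(-44.4)
0.443·δ_B = -43.0 − (-26.651) = -16.349
δ_B = -16.349 / 0.443 = -36.91 per mil

-36.9 per mil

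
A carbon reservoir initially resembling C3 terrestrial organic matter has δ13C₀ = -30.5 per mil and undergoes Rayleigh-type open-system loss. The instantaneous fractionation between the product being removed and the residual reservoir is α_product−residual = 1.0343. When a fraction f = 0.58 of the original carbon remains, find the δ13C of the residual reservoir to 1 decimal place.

Rayleigh residual: δ_res = (δ₀ + 1000)·f^(α−1) − 1000
α − 1 = 0.03430
f^(α−1) = 0.58^(0.03430) = 0.981489
δ_res = (-30.5 + 1000) × 0.981489 − 1000 = 951.554 − 1000 = -48.45 per mil

-48.4 per mil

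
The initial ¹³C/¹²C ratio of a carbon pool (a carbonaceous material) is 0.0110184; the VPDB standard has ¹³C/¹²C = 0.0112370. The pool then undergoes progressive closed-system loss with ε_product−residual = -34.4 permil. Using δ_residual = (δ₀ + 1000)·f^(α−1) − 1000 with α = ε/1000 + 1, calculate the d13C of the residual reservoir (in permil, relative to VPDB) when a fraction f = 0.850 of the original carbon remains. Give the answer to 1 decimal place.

-14.0 permil

δ₀ = (0.0110184/0.0112370 − 1)×1000 = (0.980546 − 1)×1000 = -19.454 permil
α − 1 = ε/1000 = -0.0344
f^(α−1) = 0.850^(-0.0344) = 1.005606
δ_res = (-19.454 + 1000) × 1.005606 − 1000 = 986.044 − 1000 = -13.96 permil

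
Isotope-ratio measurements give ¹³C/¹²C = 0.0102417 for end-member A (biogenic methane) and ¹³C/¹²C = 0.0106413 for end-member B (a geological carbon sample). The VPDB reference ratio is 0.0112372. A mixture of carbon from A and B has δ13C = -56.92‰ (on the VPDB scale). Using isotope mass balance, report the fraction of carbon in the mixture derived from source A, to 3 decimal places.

δ_A = (0.0102417/0.0112372 − 1)×1000 = (0.911410 − 1)×1000 = -88.590‰
δ_B = (0.0106413/0.0112372 − 1)×1000 = (0.946971 − 1)×1000 = -53.029‰
f_A = (δ_mix − δ_B)/(δ_A − δ_B) = (-56.92 − (-53.029))/(-88.590 − (-53.029))
f_A = -3.891 / -35.560 = 0.1094

0.109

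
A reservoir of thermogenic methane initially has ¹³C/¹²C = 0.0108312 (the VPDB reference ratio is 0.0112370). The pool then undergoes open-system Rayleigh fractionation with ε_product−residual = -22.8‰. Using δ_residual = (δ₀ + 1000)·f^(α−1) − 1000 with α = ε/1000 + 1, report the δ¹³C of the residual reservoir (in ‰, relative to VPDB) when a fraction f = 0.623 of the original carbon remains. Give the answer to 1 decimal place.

δ₀ = (0.0108312/0.0112370 − 1)×1000 = (0.963887 − 1)×1000 = -36.113‰
α − 1 = ε/1000 = -0.0228
f^(α−1) = 0.623^(-0.0228) = 1.010848
δ_res = (-36.113 + 1000) × 1.010848 − 1000 = 974.343 − 1000 = -25.66‰

-25.7‰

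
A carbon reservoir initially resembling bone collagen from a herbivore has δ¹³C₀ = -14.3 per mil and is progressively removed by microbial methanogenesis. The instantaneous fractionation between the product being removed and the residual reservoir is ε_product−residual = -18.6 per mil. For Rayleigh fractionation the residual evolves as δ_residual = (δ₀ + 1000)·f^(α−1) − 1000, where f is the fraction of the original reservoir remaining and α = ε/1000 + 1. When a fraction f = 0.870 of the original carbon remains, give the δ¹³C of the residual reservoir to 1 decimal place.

-11.7 per mil

Rayleigh residual: δ_res = (δ₀ + 1000)·f^(α−1) − 1000
α = ε/1000 + 1 = 0.98140, so α − 1 = -0.01860
f^(α−1) = 0.870^(-0.01860) = 1.002594
δ_res = (-14.3 + 1000) × 1.002594 − 1000 = 988.257 − 1000 = -11.74 per mil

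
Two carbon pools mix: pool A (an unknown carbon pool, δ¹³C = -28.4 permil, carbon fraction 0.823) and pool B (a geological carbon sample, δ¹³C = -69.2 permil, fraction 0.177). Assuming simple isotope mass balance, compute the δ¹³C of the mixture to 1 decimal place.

δ_mix = f_A·δ_A + f_B·δ_B
δ_mix = 0.823 × (-28.4) + 0.177 × (-69.2)
δ_mix = -23.37 + -12.25 = -35.62 permil

-35.6 permil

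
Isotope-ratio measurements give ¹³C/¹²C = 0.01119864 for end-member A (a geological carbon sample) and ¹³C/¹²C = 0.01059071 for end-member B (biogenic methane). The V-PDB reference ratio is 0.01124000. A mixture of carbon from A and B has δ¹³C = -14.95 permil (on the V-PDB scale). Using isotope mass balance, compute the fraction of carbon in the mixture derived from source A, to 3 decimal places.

δ_A = (0.01119864/0.01124000 − 1)×1000 = (0.996320 − 1)×1000 = -3.680 permil
δ_B = (0.01059071/0.01124000 − 1)×1000 = (0.942234 − 1)×1000 = -57.766 permil
f_A = (δ_mix − δ_B)/(δ_A − δ_B) = (-14.95 − (-57.766))/(-3.680 − (-57.766))
f_A = 42.816 / 54.086 = 0.7916

0.792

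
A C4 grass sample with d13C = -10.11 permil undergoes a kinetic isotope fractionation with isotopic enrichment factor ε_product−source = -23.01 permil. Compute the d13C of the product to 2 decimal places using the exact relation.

-32.89 permil

Exactly, δ_product = (δ_source + 1000)·(ε/1000 + 1) − 1000.
δ_product = (-10.11 + 1000) × (-23.01/1000 + 1) − 1000
δ_product = -32.887 permil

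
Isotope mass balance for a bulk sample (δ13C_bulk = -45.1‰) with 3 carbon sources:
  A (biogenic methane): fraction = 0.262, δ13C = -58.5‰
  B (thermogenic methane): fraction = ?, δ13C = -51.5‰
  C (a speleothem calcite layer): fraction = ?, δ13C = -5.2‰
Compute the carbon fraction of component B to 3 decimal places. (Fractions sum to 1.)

0.560

Let f_B and f_C be the unknown fractions; fractions sum to 1 so f_B + f_C = 0.738.
Mass balance: Σ fᵢ·δᵢ = δ_bulk ⇒ f_B·(-51.5) + f_C·(-5.2) = -45.1 − (-15.327) = -29.773
Substitute f_C = 0.738 − f_B:
f_B·(-51.5 − -5.2) = -29.773 − 0.738×(-5.2) = -25.935
f_B = -25.935 / -46.3 = 0.5602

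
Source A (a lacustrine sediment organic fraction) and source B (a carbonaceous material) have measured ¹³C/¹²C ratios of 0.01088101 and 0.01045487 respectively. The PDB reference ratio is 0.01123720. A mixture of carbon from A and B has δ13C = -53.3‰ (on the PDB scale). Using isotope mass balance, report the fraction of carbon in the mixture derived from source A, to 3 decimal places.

δ_A = (0.01088101/0.01123720 − 1)×1000 = (0.968303 − 1)×1000 = -31.697‰
δ_B = (0.01045487/0.01123720 − 1)×1000 = (0.930380 − 1)×1000 = -69.620‰
f_A = (δ_mix − δ_B)/(δ_A − δ_B) = (-53.3 − (-69.620))/(-31.697 − (-69.620))
f_A = 16.320 / 37.922 = 0.4303

0.430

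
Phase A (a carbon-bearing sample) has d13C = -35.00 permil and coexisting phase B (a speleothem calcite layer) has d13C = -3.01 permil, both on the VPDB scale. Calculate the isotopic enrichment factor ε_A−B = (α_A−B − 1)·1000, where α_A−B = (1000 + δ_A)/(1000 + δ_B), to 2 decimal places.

α_A−B = (1000 + -35.00) / (1000 + -3.01) = 965.00 / 996.99 = 0.967913
ε_A−B = (0.967913 − 1) × 1000 = -32.087 permil
(The approximation ε ≈ δ_A − δ_B would give -31.99 permil.)

-32.09 permil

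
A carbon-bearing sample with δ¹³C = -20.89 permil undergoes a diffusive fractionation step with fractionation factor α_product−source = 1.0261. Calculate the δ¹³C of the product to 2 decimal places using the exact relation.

4.66 permil

δ_product = (δ_source + 1000)·α − 1000
δ_product = (-20.89 + 1000) × 1.0261 − 1000
δ_product = 1004.665 − 1000 = 4.665 permil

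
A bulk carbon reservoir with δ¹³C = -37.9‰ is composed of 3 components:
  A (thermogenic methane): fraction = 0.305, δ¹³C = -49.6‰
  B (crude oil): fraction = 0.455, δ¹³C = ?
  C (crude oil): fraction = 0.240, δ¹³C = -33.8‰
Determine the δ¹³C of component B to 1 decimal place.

-32.2‰

Isotope mass balance: δ_bulk = Σ fᵢ·δᵢ.
-37.9 = 0.305×(-49.6) + 0.455×δ_B + 0.240×(-33.8)
0.455·δ_B = -37.9 − (-23.240) = -14.660
δ_B = -14.660 / 0.455 = -32.22‰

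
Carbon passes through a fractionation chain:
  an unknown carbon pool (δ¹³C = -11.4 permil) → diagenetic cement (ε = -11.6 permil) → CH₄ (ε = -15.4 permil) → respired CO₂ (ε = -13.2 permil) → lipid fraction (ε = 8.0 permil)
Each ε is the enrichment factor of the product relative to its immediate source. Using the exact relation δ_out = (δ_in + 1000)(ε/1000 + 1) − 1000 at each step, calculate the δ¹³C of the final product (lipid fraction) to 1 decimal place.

step 1: δ = (-11.40 + 1000)·(-11.6/1000 + 1) − 1000 = -22.87 permil
step 2: δ = (-22.87 + 1000)·(-15.4/1000 + 1) − 1000 = -37.92 permil
step 3: δ = (-37.92 + 1000)·(-13.2/1000 + 1) − 1000 = -50.62 permil
step 4: δ = (-50.62 + 1000)·(8.0/1000 + 1) − 1000 = -43.02 permil

-43.0 permil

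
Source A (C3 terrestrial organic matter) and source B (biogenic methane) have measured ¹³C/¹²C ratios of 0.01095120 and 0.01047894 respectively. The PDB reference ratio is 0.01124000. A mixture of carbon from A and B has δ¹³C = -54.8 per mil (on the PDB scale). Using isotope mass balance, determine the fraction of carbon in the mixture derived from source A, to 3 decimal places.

0.307

δ_A = (0.01095120/0.01124000 − 1)×1000 = (0.974306 − 1)×1000 = -25.694 per mil
δ_B = (0.01047894/0.01124000 − 1)×1000 = (0.932290 − 1)×1000 = -67.710 per mil
f_A = (δ_mix − δ_B)/(δ_A − δ_B) = (-54.8 − (-67.710))/(-25.694 − (-67.710))
f_A = 12.910 / 42.016 = 0.3073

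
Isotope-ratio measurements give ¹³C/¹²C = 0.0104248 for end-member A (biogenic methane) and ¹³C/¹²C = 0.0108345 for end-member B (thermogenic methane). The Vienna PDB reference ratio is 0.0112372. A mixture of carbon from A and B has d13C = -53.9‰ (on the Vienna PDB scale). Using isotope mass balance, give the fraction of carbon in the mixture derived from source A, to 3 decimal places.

δ_A = (0.0104248/0.0112372 − 1)×1000 = (0.927704 − 1)×1000 = -72.296‰
δ_B = (0.0108345/0.0112372 − 1)×1000 = (0.964164 − 1)×1000 = -35.836‰
f_A = (δ_mix − δ_B)/(δ_A − δ_B) = (-53.9 − (-35.836))/(-72.296 − (-35.836))
f_A = -18.064 / -36.459 = 0.4954

0.495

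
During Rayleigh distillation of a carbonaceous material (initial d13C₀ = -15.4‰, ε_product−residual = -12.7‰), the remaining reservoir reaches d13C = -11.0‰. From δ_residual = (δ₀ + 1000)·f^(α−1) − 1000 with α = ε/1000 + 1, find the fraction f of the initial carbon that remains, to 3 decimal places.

α − 1 = ε/1000 = -0.0127
(δ_res + 1000)/(δ₀ + 1000) = (-11.0 + 1000)/(-15.4 + 1000) = 989.0/984.6 = 1.004469
f = 1.004469^(1/-0.0127) = exp(ln(1.004469)/-0.0127) = exp(0.00446/-0.0127)
f = exp(-0.3511) = 0.7039

0.704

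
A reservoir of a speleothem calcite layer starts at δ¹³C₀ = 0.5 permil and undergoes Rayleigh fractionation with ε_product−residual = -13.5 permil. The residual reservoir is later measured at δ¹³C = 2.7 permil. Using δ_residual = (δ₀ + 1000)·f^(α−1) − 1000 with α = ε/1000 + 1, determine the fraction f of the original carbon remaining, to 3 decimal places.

0.850

α − 1 = ε/1000 = -0.0135
(δ_res + 1000)/(δ₀ + 1000) = (2.7 + 1000)/(0.5 + 1000) = 1002.7/1000.5 = 1.002199
f = 1.002199^(1/-0.0135) = exp(ln(1.002199)/-0.0135) = exp(0.00220/-0.0135)
f = exp(-0.1627) = 0.8498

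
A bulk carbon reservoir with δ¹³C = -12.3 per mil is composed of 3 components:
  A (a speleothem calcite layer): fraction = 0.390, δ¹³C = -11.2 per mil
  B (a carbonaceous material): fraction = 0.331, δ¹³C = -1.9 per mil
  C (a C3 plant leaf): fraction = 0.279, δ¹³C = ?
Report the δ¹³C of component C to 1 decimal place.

-26.2 per mil

Isotope mass balance: δ_bulk = Σ fᵢ·δᵢ.
-12.3 = 0.390×(-11.2) + 0.331×(-1.9) + 0.279×δ_C
0.279·δ_C = -12.3 − (-4.997) = -7.303
δ_C = -7.303 / 0.279 = -26.18 per mil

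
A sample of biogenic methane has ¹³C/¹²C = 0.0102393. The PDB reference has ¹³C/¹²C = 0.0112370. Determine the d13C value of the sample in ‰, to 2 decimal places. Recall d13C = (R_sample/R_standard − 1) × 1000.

-88.79‰

d13C = (R_sample / R_standard − 1) × 1000
R_sample / R_standard = 0.0102393 / 0.0112370 = 0.911213
d13C = (0.911213 − 1) × 1000 = -88.787‰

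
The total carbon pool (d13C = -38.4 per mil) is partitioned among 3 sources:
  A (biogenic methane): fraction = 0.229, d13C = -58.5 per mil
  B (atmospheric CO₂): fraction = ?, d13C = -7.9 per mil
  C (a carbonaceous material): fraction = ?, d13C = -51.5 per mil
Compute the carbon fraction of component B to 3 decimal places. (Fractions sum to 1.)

Let f_B and f_C be the unknown fractions; fractions sum to 1 so f_B + f_C = 0.771.
Mass balance: Σ fᵢ·δᵢ = δ_bulk ⇒ f_B·(-7.9) + f_C·(-51.5) = -38.4 − (-13.397) = -25.003
Substitute f_C = 0.771 − f_B:
f_B·(-7.9 − -51.5) = -25.003 − 0.771×(-51.5) = 14.703
f_B = 14.703 / 43.6 = 0.3372

0.337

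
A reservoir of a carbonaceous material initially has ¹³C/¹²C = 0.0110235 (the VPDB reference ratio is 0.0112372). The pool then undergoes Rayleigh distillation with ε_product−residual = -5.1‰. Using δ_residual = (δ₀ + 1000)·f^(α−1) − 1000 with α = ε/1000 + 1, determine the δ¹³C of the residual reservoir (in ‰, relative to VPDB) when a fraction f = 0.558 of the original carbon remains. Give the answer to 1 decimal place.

δ₀ = (0.0110235/0.0112372 − 1)×1000 = (0.980983 − 1)×1000 = -19.017‰
α − 1 = ε/1000 = -0.0051
f^(α−1) = 0.558^(-0.0051) = 1.002980
δ_res = (-19.017 + 1000) × 1.002980 − 1000 = 983.906 − 1000 = -16.09‰

-16.1‰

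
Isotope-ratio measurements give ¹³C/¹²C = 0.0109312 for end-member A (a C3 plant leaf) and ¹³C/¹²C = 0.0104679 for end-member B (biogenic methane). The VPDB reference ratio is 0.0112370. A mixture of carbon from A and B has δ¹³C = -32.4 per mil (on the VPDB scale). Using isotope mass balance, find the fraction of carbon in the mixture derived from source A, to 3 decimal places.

δ_A = (0.0109312/0.0112370 − 1)×1000 = (0.972786 − 1)×1000 = -27.214 per mil
δ_B = (0.0104679/0.0112370 − 1)×1000 = (0.931556 − 1)×1000 = -68.444 per mil
f_A = (δ_mix − δ_B)/(δ_A − δ_B) = (-32.4 − (-68.444))/(-27.214 − (-68.444))
f_A = 36.044 / 41.230 = 0.8742

0.874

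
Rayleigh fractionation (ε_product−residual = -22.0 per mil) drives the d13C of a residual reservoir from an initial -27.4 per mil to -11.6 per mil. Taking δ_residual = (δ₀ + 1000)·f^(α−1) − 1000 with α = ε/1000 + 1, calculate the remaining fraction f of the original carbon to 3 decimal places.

0.481

α − 1 = ε/1000 = -0.0220
(δ_res + 1000)/(δ₀ + 1000) = (-11.6 + 1000)/(-27.4 + 1000) = 988.4/972.6 = 1.016245
f = 1.016245^(1/-0.0220) = exp(ln(1.016245)/-0.0220) = exp(0.01611/-0.0220)
f = exp(-0.7325) = 0.4807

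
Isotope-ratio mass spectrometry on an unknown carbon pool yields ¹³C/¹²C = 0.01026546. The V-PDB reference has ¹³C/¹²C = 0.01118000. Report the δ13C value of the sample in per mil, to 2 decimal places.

δ13C = (R_sample / R_standard − 1) × 1000
R_sample / R_standard = 0.01026546 / 0.01118000 = 0.918199
δ13C = (0.918199 − 1) × 1000 = -81.801 per mil

-81.80 per mil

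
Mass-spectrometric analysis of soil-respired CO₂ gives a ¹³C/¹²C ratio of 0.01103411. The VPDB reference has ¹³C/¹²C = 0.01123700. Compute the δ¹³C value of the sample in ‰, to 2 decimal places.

δ¹³C = (R_sample / R_standard − 1) × 1000
R_sample / R_standard = 0.01103411 / 0.01123700 = 0.981944
δ¹³C = (0.981944 − 1) × 1000 = -18.056‰

-18.06‰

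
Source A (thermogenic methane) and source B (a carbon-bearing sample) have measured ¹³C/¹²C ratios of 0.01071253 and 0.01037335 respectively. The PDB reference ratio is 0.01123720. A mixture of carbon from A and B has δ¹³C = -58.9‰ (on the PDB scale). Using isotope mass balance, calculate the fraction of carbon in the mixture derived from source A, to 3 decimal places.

0.595

δ_A = (0.01071253/0.01123720 − 1)×1000 = (0.953310 − 1)×1000 = -46.690‰
δ_B = (0.01037335/0.01123720 − 1)×1000 = (0.923126 − 1)×1000 = -76.874‰
f_A = (δ_mix − δ_B)/(δ_A − δ_B) = (-58.9 − (-76.874))/(-46.690 − (-76.874))
f_A = 17.974 / 30.184 = 0.5955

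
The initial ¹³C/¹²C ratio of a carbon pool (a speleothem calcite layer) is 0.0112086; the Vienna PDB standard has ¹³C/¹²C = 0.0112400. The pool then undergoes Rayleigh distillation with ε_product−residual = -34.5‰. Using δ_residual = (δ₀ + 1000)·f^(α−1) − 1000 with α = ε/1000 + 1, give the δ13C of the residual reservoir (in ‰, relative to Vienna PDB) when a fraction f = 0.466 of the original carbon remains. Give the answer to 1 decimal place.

23.8‰

δ₀ = (0.0112086/0.0112400 − 1)×1000 = (0.997206 − 1)×1000 = -2.794‰
α − 1 = ε/1000 = -0.0345
f^(α−1) = 0.466^(-0.0345) = 1.026693
δ_res = (-2.794 + 1000) × 1.026693 − 1000 = 1023.825 − 1000 = 23.83‰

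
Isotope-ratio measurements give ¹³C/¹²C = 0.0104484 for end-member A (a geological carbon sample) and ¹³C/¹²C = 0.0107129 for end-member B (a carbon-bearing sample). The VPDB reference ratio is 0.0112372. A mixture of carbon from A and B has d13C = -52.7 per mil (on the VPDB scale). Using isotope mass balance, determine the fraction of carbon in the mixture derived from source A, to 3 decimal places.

δ_A = (0.0104484/0.0112372 − 1)×1000 = (0.929805 − 1)×1000 = -70.195 per mil
δ_B = (0.0107129/0.0112372 − 1)×1000 = (0.953342 − 1)×1000 = -46.658 per mil
f_A = (δ_mix − δ_B)/(δ_A − δ_B) = (-52.7 − (-46.658))/(-70.195 − (-46.658))
f_A = -6.042 / -23.538 = 0.2567

0.257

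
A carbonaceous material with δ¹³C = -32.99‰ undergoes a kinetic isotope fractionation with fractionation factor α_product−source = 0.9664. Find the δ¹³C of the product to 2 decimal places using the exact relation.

δ_product = (δ_source + 1000)·α − 1000
δ_product = (-32.99 + 1000) × 0.9664 − 1000
δ_product = 934.518 − 1000 = -65.482‰

-65.48‰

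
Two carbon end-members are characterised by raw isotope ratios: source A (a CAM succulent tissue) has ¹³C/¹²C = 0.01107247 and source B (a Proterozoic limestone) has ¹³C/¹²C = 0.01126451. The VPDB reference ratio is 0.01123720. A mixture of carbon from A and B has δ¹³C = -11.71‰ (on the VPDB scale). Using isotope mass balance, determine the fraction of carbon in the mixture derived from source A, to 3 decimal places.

δ_A = (0.01107247/0.01123720 − 1)×1000 = (0.985341 − 1)×1000 = -14.659‰
δ_B = (0.01126451/0.01123720 − 1)×1000 = (1.002430 − 1)×1000 = 2.430‰
f_A = (δ_mix − δ_B)/(δ_A − δ_B) = (-11.71 − (2.430))/(-14.659 − (2.430))
f_A = -14.140 / -17.090 = 0.8274

0.827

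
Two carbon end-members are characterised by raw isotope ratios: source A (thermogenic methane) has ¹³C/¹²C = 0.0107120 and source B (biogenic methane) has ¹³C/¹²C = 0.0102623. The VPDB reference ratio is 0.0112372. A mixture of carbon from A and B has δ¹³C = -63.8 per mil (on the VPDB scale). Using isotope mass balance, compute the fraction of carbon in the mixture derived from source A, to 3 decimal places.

δ_A = (0.0107120/0.0112372 − 1)×1000 = (0.953262 − 1)×1000 = -46.738 per mil
δ_B = (0.0102623/0.0112372 − 1)×1000 = (0.913244 − 1)×1000 = -86.756 per mil
f_A = (δ_mix − δ_B)/(δ_A − δ_B) = (-63.8 − (-86.756))/(-46.738 − (-86.756))
f_A = 22.956 / 40.019 = 0.5736

0.574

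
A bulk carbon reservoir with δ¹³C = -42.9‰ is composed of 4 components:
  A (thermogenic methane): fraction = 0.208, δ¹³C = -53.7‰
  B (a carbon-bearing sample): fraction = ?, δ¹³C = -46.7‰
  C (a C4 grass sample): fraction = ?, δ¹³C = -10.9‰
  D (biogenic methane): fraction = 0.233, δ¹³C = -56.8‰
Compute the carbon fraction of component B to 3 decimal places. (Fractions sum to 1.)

0.346

Let f_B and f_C be the unknown fractions; fractions sum to 1 so f_B + f_C = 0.559.
Mass balance: Σ fᵢ·δᵢ = δ_bulk ⇒ f_B·(-46.7) + f_C·(-10.9) = -42.9 − (-24.404) = -18.496
Substitute f_C = 0.559 − f_B:
f_B·(-46.7 − -10.9) = -18.496 − 0.559×(-10.9) = -12.403
f_B = -12.403 / -35.8 = 0.3464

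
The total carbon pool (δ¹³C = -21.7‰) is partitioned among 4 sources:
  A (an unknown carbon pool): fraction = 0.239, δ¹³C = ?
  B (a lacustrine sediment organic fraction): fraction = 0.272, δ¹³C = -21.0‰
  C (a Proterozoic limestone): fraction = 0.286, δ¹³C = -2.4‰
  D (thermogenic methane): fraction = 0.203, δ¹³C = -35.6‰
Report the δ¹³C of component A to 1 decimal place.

-33.8‰

Isotope mass balance: δ_bulk = Σ fᵢ·δᵢ.
-21.7 = 0.239×δ_A + 0.272×(-21.0) + 0.286×(-2.4) + 0.203×(-35.6)
0.239·δ_A = -21.7 − (-13.625) = -8.075
δ_A = -8.075 / 0.239 = -33.79‰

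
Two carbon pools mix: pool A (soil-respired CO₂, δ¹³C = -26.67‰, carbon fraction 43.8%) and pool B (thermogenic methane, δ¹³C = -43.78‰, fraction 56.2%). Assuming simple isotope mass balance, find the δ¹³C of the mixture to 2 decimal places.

-36.29‰

δ_mix = f_A·δ_A + f_B·δ_B
δ_mix = 0.438 × (-26.67) + 0.562 × (-43.78)
δ_mix = -11.681 + -24.604 = -36.286‰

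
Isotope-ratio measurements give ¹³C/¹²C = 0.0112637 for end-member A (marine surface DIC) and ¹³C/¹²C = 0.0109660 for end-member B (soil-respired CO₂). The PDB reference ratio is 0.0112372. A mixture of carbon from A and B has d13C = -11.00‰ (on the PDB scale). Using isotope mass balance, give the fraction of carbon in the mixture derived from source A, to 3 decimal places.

0.496

δ_A = (0.0112637/0.0112372 − 1)×1000 = (1.002358 − 1)×1000 = 2.358‰
δ_B = (0.0109660/0.0112372 − 1)×1000 = (0.975866 − 1)×1000 = -24.134‰
f_A = (δ_mix − δ_B)/(δ_A − δ_B) = (-11.00 − (-24.134))/(2.358 − (-24.134))
f_A = 13.134 / 26.492 = 0.4958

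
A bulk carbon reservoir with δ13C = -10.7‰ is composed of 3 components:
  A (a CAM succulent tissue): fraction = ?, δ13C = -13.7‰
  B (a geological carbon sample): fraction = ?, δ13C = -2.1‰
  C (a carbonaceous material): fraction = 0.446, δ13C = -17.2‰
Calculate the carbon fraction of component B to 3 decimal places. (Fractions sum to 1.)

Let f_B and f_A be the unknown fractions; fractions sum to 1 so f_B + f_A = 0.554.
Mass balance: Σ fᵢ·δᵢ = δ_bulk ⇒ f_B·(-2.1) + f_A·(-13.7) = -10.7 − (-7.671) = -3.029
Substitute f_A = 0.554 − f_B:
f_B·(-2.1 − -13.7) = -3.029 − 0.554×(-13.7) = 4.561
f_B = 4.561 / 11.6 = 0.3932

0.393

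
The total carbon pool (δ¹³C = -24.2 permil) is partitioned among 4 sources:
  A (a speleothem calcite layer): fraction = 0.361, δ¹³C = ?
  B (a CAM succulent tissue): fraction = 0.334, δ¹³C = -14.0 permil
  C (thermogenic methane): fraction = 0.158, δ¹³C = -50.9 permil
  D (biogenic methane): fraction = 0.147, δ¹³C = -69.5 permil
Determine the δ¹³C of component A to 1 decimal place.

-3.5 permil

Isotope mass balance: δ_bulk = Σ fᵢ·δᵢ.
-24.2 = 0.361×δ_A + 0.334×(-14.0) + 0.158×(-50.9) + 0.147×(-69.5)
0.361·δ_A = -24.2 − (-22.935) = -1.265
δ_A = -1.265 / 0.361 = -3.50 permil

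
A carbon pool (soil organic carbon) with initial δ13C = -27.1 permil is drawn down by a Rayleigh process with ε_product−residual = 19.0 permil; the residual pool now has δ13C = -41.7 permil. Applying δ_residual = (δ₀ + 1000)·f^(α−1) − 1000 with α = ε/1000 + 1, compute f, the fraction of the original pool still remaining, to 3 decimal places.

α − 1 = ε/1000 = 0.0190
(δ_res + 1000)/(δ₀ + 1000) = (-41.7 + 1000)/(-27.1 + 1000) = 958.3/972.9 = 0.984993
f = 0.984993^(1/0.0190) = exp(ln(0.984993)/0.0190) = exp(-0.01512/0.0190)
f = exp(-0.7958) = 0.4512

0.451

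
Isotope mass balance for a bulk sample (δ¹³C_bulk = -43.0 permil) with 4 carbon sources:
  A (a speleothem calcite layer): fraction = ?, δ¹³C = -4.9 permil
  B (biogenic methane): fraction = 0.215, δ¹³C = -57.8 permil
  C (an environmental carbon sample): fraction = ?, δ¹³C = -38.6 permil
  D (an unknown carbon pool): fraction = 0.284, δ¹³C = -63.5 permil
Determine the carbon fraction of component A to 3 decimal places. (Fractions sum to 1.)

Let f_A and f_C be the unknown fractions; fractions sum to 1 so f_A + f_C = 0.501.
Mass balance: Σ fᵢ·δᵢ = δ_bulk ⇒ f_A·(-4.9) + f_C·(-38.6) = -43.0 − (-30.461) = -12.539
Substitute f_C = 0.501 − f_A:
f_A·(-4.9 − -38.6) = -12.539 − 0.501×(-38.6) = 6.800
f_A = 6.800 / 33.7 = 0.2018

0.202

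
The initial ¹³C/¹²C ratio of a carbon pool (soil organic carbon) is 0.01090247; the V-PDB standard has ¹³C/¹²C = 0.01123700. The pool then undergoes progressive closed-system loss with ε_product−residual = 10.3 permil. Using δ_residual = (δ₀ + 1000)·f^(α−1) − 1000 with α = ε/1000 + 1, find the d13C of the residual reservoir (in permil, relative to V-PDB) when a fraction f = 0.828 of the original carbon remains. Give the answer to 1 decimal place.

δ₀ = (0.01090247/0.01123700 − 1)×1000 = (0.970230 − 1)×1000 = -29.770 permil
α − 1 = ε/1000 = 0.0103
f^(α−1) = 0.828^(0.0103) = 0.998058
δ_res = (-29.770 + 1000) × 0.998058 − 1000 = 968.345 − 1000 = -31.65 permil

-31.7 permil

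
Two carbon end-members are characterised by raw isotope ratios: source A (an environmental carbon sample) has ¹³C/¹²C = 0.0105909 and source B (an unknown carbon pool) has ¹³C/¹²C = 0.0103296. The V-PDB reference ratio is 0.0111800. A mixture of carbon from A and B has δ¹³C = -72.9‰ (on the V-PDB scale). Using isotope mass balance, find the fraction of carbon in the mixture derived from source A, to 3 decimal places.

δ_A = (0.0105909/0.0111800 − 1)×1000 = (0.947308 − 1)×1000 = -52.692‰
δ_B = (0.0103296/0.0111800 − 1)×1000 = (0.923936 − 1)×1000 = -76.064‰
f_A = (δ_mix − δ_B)/(δ_A − δ_B) = (-72.9 − (-76.064))/(-52.692 − (-76.064))
f_A = 3.164 / 23.372 = 0.1354

0.135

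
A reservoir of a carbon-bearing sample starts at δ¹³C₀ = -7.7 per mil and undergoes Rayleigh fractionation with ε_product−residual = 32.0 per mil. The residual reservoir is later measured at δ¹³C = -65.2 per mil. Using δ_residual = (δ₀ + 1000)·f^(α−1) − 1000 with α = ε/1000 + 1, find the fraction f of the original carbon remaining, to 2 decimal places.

α − 1 = ε/1000 = 0.0320
(δ_res + 1000)/(δ₀ + 1000) = (-65.2 + 1000)/(-7.7 + 1000) = 934.8/992.3 = 0.942054
f = 0.942054^(1/0.0320) = exp(ln(0.942054)/0.0320) = exp(-0.05969/0.0320)
f = exp(-1.8654) = 0.1548

0.15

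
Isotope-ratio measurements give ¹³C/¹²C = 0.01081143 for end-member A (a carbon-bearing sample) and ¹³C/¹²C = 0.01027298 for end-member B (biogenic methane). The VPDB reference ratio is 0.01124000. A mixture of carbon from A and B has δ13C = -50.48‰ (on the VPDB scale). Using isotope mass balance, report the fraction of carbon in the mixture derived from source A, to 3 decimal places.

δ_A = (0.01081143/0.01124000 − 1)×1000 = (0.961871 − 1)×1000 = -38.129‰
δ_B = (0.01027298/0.01124000 − 1)×1000 = (0.913966 − 1)×1000 = -86.034‰
f_A = (δ_mix − δ_B)/(δ_A − δ_B) = (-50.48 − (-86.034))/(-38.129 − (-86.034))
f_A = 35.554 / 47.905 = 0.7422

0.742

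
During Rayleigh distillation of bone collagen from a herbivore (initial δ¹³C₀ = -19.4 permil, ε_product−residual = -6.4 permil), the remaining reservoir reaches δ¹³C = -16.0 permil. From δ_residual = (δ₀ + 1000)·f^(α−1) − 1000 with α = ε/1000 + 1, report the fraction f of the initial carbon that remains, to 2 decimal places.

α − 1 = ε/1000 = -0.0064
(δ_res + 1000)/(δ₀ + 1000) = (-16.0 + 1000)/(-19.4 + 1000) = 984.0/980.6 = 1.003467
f = 1.003467^(1/-0.0064) = exp(ln(1.003467)/-0.0064) = exp(0.00346/-0.0064)
f = exp(-0.5408) = 0.5823

0.58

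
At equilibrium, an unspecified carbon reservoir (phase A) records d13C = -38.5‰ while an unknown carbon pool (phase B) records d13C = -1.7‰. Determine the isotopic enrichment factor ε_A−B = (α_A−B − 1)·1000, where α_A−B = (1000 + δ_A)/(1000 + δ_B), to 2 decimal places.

-36.86‰

α_A−B = (1000 + -38.5) / (1000 + -1.7) = 961.5 / 998.3 = 0.963137
ε_A−B = (0.963137 − 1) × 1000 = -36.863‰
(The approximation ε ≈ δ_A − δ_B would give -36.8‰.)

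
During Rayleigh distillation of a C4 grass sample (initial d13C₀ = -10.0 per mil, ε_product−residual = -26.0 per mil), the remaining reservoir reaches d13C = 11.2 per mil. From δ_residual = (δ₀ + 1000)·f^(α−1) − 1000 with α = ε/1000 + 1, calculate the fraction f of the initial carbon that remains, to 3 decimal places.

α − 1 = ε/1000 = -0.0260
(δ_res + 1000)/(δ₀ + 1000) = (11.2 + 1000)/(-10.0 + 1000) = 1011.2/990.0 = 1.021414
f = 1.021414^(1/-0.0260) = exp(ln(1.021414)/-0.0260) = exp(0.02119/-0.0260)
f = exp(-0.8149) = 0.4427

0.443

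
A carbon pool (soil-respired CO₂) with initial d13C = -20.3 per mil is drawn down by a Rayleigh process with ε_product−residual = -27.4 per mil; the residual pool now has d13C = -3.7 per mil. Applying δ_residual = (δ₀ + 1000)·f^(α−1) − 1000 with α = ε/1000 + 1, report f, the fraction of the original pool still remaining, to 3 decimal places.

α − 1 = ε/1000 = -0.0274
(δ_res + 1000)/(δ₀ + 1000) = (-3.7 + 1000)/(-20.3 + 1000) = 996.3/979.7 = 1.016944
f = 1.016944^(1/-0.0274) = exp(ln(1.016944)/-0.0274) = exp(0.01680/-0.0274)
f = exp(-0.6132) = 0.5416

0.542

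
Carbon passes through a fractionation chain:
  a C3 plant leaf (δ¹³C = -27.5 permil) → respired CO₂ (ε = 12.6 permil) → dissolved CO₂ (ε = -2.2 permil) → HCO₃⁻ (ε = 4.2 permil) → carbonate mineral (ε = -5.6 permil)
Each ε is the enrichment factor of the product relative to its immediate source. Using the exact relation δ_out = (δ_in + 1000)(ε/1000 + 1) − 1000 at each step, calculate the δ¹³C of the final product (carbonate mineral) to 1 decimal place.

step 1: δ = (-27.50 + 1000)·(12.6/1000 + 1) − 1000 = -15.25 permil
step 2: δ = (-15.25 + 1000)·(-2.2/1000 + 1) − 1000 = -17.41 permil
step 3: δ = (-17.41 + 1000)·(4.2/1000 + 1) − 1000 = -13.29 permil
step 4: δ = (-13.29 + 1000)·(-5.6/1000 + 1) − 1000 = -18.81 permil

-18.8 permil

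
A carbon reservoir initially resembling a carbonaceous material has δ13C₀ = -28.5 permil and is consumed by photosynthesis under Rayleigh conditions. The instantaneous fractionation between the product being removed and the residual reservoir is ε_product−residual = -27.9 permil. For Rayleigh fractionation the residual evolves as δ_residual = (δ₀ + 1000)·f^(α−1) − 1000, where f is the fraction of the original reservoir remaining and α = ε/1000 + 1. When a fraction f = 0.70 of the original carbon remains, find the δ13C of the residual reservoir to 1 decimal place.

Rayleigh residual: δ_res = (δ₀ + 1000)·f^(α−1) − 1000
α = ε/1000 + 1 = 0.97210, so α − 1 = -0.02790
f^(α−1) = 0.70^(-0.02790) = 1.010001
δ_res = (-28.5 + 1000) × 1.010001 − 1000 = 981.216 − 1000 = -18.78 permil

-18.8 permil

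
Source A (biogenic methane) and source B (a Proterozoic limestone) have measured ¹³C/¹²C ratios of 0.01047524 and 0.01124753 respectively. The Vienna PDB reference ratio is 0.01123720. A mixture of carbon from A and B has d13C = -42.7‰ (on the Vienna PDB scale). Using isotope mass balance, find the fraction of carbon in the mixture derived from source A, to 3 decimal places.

δ_A = (0.01047524/0.01123720 − 1)×1000 = (0.932193 − 1)×1000 = -67.807‰
δ_B = (0.01124753/0.01123720 − 1)×1000 = (1.000919 − 1)×1000 = 0.919‰
f_A = (δ_mix − δ_B)/(δ_A − δ_B) = (-42.7 − (0.919))/(-67.807 − (0.919))
f_A = -43.619 / -68.726 = 0.6347

0.635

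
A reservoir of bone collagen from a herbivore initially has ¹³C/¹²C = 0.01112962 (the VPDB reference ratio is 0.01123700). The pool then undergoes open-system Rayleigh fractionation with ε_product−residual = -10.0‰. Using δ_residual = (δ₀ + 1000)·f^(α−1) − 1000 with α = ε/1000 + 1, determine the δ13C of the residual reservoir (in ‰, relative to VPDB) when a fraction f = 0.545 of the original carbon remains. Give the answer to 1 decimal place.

-3.5‰

δ₀ = (0.01112962/0.01123700 − 1)×1000 = (0.990444 − 1)×1000 = -9.556‰
α − 1 = ε/1000 = -0.0100
f^(α−1) = 0.545^(-0.0100) = 1.006088
δ_res = (-9.556 + 1000) × 1.006088 − 1000 = 996.474 − 1000 = -3.53‰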